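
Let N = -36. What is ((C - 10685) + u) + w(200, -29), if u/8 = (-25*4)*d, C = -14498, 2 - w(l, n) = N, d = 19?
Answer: -40345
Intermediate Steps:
w(l, n) = 38 (w(l, n) = 2 - 1*(-36) = 2 + 36 = 38)
u = -15200 (u = 8*(-25*4*19) = 8*(-100*19) = 8*(-1900) = -15200)
((C - 10685) + u) + w(200, -29) = ((-14498 - 10685) - 15200) + 38 = (-25183 - 15200) + 38 = -40383 + 38 = -40345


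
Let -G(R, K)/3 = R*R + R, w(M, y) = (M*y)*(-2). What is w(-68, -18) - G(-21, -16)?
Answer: -1188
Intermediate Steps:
w(M, y) = -2*M*y
G(R, K) = -3*R - 3*R**2 (G(R, K) = -3*(R*R + R) = -3*(R**2 + R) = -3*(R + R**2) = -3*R - 3*R**2)
w(-68, -18) - G(-21, -16) = -2*(-68)*(-18) - (-3)*(-21)*(1 - 21) = -2448 - (-3)*(-21)*(-20) = -2448 - 1*(-1260) = -2448 + 1260 = -1188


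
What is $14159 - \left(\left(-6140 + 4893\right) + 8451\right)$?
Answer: $6955$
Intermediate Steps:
$14159 - \left(\left(-6140 + 4893\right) + 8451\right) = 14159 - \left(-1247 + 8451\right) = 14159 - 7204 = 6955$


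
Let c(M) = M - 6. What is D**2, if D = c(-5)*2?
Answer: 484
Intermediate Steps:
c(M) = -6 + M
D = -22 (D = (-6 - 5)*2 = -11*2 = -22)
D**2 = (-22)**2 = 484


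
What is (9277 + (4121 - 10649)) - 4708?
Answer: -1959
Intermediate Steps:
(9277 + (4121 - 10649)) - 4708 = (9277 - 6528) - 4708 = 2749 - 4708 = -1959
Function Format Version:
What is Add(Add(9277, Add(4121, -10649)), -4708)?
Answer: -1959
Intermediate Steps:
Add(Add(9277, Add(4121, -10649)), -4708) = Add(Add(9277, -6528), -4708) = Add(2749, -4708) = -1959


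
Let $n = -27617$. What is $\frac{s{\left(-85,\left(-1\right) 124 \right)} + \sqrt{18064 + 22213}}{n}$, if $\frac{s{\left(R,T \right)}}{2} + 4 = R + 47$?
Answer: $\frac{84}{27617} - \frac{\sqrt{40277}}{27617} \approx -0.0042253$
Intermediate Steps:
$s{\left(R,T \right)} = 86 + 2 R$ ($s{\left(R,T \right)} = -8 + 2 \left(R + 47\right) = -8 + 2 \left(47 + R\right) = -8 + \left(94 + 2 R\right) = 86 + 2 R$)
$\frac{s{\left(-85,\left(-1\right) 124 \right)} + \sqrt{18064 + 22213}}{n} = \frac{\left(86 + 2 \left(-85\right)\right) + \sqrt{18064 + 22213}}{-27617} = \left(\left(86 - 170\right) + \sqrt{40277}\right) \left(- \frac{1}{27617}\right) = \left(-84 + \sqrt{40277}\right) \left(- \frac{1}{27617}\right) = \frac{84}{27617} - \frac{\sqrt{40277}}{27617}$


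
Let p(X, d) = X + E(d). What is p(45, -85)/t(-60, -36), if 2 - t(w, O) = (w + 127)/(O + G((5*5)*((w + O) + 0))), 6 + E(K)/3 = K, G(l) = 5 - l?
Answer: -180044/1557 ≈ -115.64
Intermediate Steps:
E(K) = -18 + 3*K
t(w, O) = 2 - (127 + w)/(5 - 25*w - 24*O) (t(w, O) = 2 - (w + 127)/(O + (5 - 5*5*((w + O) + 0))) = 2 - (127 + w)/(O + (5 - 25*((O + w) + 0))) = 2 - (127 + w)/(O + (5 - 25*(O + w))) = 2 - (127 + w)/(O + (5 - (25*O + 25*w))) = 2 - (127 + w)/(O + (5 + (-25*O - 25*w))) = 2 - (127 + w)/(O + (5 - 25*O - 25*w)) = 2 - (127 + w)/(5 - 25*w - 24*O))
p(X, d) = -18 + X + 3*d (p(X, d) = X + (-18 + 3*d) = -18 + X + 3*d)
p(45, -85)/t(-60, -36) = (-18 + 45 + 3*(-85))/((3*(39 + 16*(-36) + 17*(-60))/(-5 + 24*(-36) + 25*(-60)))) = (-18 + 45 - 255)/((3*(39 - 576 - 1020)/(-5 - 864 - 1500))) = -228/(3*(-1557)/(-2369)) = -228/(3*(-1/2369)*(-1557)) = -228/4671/2369 = -228*2369/4671 = -180044/1557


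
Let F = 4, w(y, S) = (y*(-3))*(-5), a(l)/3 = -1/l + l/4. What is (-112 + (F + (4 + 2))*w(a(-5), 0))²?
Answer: 1366561/4 ≈ 3.4164e+5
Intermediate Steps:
a(l) = -3/l + 3*l/4 (a(l) = 3*(-1/l + l/4) = -3/l + 3*l/4)
w(y, S) = 15*y (w(y, S) = -3*y*(-5) = 15*y)
(-112 + (F + (4 + 2))*w(a(-5), 0))² = (-112 + (4 + (4 + 2))*(15*(-3/(-5) + (¾)*(-5))))² = (-112 + (4 + 6)*(15*(-3*(-⅕) - 15/4)))² = (-112 + 10*(15*(⅗ - 15/4)))² = (-112 + 10*(15*(-63/20)))² = (-112 + 10*(-189/4))² = (-112 - 945/2)² = (-1169/2)² = 1366561/4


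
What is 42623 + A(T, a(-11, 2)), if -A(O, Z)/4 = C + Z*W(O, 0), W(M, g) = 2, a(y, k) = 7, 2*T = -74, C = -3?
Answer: 42579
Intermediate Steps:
T = -37 (T = (½)*(-74) = -37)
A(O, Z) = 12 - 8*Z (A(O, Z) = -4*(-3 + Z*2) = -4*(-3 + 2*Z) = 12 - 8*Z)
42623 + A(T, a(-11, 2)) = 42623 + (12 - 8*7) = 42623 + (12 - 56) = 42623 - 44 = 42579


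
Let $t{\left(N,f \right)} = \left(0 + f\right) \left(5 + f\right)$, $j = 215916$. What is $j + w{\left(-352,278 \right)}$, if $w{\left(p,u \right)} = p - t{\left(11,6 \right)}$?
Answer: $215498$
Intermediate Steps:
$t{\left(N,f \right)} = f \left(5 + f\right)$
$w{\left(p,u \right)} = -66 + p$ ($w{\left(p,u \right)} = p - 6 \left(5 + 6\right) = p - 6 \cdot 11 = p - 66 = -66 + p$)
$j + w{\left(-352,278 \right)} = 215916 - 418 = 215498$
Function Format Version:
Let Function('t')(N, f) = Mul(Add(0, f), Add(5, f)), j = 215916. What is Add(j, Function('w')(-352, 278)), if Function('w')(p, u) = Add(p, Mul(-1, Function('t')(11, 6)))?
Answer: 215498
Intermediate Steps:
Function('t')(N, f) = Mul(f, Add(5, f))
Function('w')(p, u) = Add(-66, p) (Function('w')(p, u) = Add(p, Mul(-1, Mul(6, Add(5, 6)))) = Add(p, Mul(-1, Mul(6, 11))) = Add(p, Mul(-1, 66)) = Add(p, -66) = Add(-66, p))
Add(j, Function('w')(-352, 278)) = Add(215916, Add(-66, -352)) = Add(215916, -418) = 215498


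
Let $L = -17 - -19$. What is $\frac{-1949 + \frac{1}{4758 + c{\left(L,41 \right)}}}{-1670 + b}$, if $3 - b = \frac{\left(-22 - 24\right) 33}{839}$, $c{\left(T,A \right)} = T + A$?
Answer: $\frac{7850647172}{6707453095} \approx 1.1704$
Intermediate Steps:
$L = 2$ ($L = -17 + 19 = 2$)
$c{\left(T,A \right)} = A + T$
$b = \frac{4035}{839}$ ($b = 3 - \frac{\left(-22 - 24\right) 33}{839} = 3 - \left(-22 - 24\right) 33 \cdot \frac{1}{839} = 3 - \left(-46\right) 33 \cdot \frac{1}{839} = 3 - \left(-1518\right) \frac{1}{839} = 3 - - \frac{1518}{839} = 3 + \frac{1518}{839} = \frac{4035}{839} \approx 4.8093$)
$\frac{-1949 + \frac{1}{4758 + c{\left(L,41 \right)}}}{-1670 + b} = \frac{-1949 + \frac{1}{4758 + \left(41 + 2\right)}}{-1670 + \frac{4035}{839}} = \frac{-1949 + \frac{1}{4758 + 43}}{- \frac{1397095}{839}} = \left(-1949 + \frac{1}{4801}\right) \left(- \frac{839}{1397095}\right) = \left(- \frac{9357148}{4801}\right) \left(- \frac{839}{1397095}\right) = \frac{7850647172}{6707453095}$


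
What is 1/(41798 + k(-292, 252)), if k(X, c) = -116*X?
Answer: 1/75670 ≈ 1.3215e-5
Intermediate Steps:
1/(41798 + k(-292, 252)) = 1/(41798 - 116*(-292)) = 1/(41798 + 33872) = 1/75670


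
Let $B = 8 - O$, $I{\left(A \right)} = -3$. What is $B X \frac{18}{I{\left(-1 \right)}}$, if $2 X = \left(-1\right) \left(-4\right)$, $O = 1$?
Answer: $-84$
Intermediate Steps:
$B = 7$ ($B = 8 - 1 = 7$)
$X = 2$ ($X = \frac{\left(-1\right) \left(-4\right)}{2} = \frac{1}{2} \cdot 4 = 2$)
$B X \frac{18}{I{\left(-1 \right)}} = 7 \cdot 2 \frac{18}{-3} = 14 \cdot 18 \left(- \frac{1}{3}\right) = 14 \left(-6\right) = -84$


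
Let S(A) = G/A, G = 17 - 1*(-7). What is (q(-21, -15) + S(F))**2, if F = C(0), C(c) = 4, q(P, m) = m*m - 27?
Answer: 41616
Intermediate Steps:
q(P, m) = -27 + m**2 (q(P, m) = m**2 - 27 = -27 + m**2)
F = 4
G = 24 (G = 17 + 7 = 24)
S(A) = 24/A
(q(-21, -15) + S(F))**2 = ((-27 + (-15)**2) + 24/4)**2 = ((-27 + 225) + 24*(1/4))**2 = (198 + 6)**2 = 204**2 = 41616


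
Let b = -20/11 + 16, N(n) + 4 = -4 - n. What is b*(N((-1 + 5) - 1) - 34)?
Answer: -7020/11 ≈ -638.18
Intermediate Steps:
N(n) = -8 - n (N(n) = -4 + (-4 - n) = -8 - n)
b = 156/11 (b = -20*1/11 + 16 = -20/11 + 16 = 156/11 ≈ 14.182)
b*(N((-1 + 5) - 1) - 34) = 156*((-8 - ((-1 + 5) - 1)) - 34)/11 = 156*((-8 - (4 - 1)) - 34)/11 = 156*((-8 - 1*3) - 34)/11 = 156*((-8 - 3) - 34)/11 = 156*(-11 - 34)/11 = (156/11)*(-45) = -7020/11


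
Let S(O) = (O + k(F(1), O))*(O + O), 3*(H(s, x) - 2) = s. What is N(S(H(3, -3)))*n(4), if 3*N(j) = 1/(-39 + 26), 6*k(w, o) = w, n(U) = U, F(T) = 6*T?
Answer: -4/39 ≈ -0.10256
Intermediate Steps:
k(w, o) = w/6
H(s, x) = 2 + s/3
S(O) = 2*O*(1 + O) (S(O) = (O + (6*1)/6)*(O + O) = (O + (1/6)*6)*(2*O) = (O + 1)*(2*O) = (1 + O)*(2*O) = 2*O*(1 + O))
N(j) = -1/39 (N(j) = 1/(3*(-39 + 26)) = (1/3)/(-13) = (1/3)*(-1/13) = -1/39)
N(S(H(3, -3)))*n(4) = -1/39*4 = -4/39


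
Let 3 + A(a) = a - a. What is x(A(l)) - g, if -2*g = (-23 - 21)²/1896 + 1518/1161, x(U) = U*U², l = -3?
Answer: -789875/30573 ≈ -25.836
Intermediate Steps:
A(a) = -3 (A(a) = -3 + (a - a) = -3 + 0 = -3)
x(U) = U³
g = -35596/30573 (g = -((-23 - 21)²/1896 + 1518/1161)/2 = -((-44)²*(1/1896) + 1518*(1/1161))/2 = -(1936*(1/1896) + 506/387)/2 = -(242/237 + 506/387)/2 = -½*71192/30573 = -35596/30573 ≈ -1.1643)
x(A(l)) - g = (-3)³ - 1*(-35596/30573) = -27 + 35596/30573 = -789875/30573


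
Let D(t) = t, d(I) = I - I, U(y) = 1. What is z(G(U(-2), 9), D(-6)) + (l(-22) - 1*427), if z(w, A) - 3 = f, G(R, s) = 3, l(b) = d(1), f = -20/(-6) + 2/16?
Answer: -10093/24 ≈ -420.54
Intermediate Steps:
d(I) = 0
f = 83/24 (f = -20*(-⅙) + 2*(1/16) = 10/3 + ⅛ = 83/24 ≈ 3.4583)
l(b) = 0
z(w, A) = 155/24 (z(w, A) = 3 + 83/24 = 155/24)
z(G(U(-2), 9), D(-6)) + (l(-22) - 1*427) = 155/24 + (0 - 1*427) = 155/24 + (0 - 427) = 155/24 - 427 = -10093/24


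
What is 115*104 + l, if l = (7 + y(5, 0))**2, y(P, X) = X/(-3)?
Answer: 12009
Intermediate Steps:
y(P, X) = -X/3 (y(P, X) = X*(-1/3) = -X/3)
l = 49 (l = (7 - 1/3*0)**2 = (7 + 0)**2 = 7**2 = 49)
115*104 + l = 115*104 + 49 = 11960 + 49 = 12009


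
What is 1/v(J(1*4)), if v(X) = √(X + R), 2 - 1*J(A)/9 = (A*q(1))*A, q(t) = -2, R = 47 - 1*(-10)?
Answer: √3/33 ≈ 0.052486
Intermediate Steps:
R = 57 (R = 47 + 10 = 57)
J(A) = 18 + 18*A² (J(A) = 18 - 9*A*(-2)*A = 18 - 9*(-2*A)*A = 18 - (-18)*A² = 18 + 18*A²)
v(X) = √(57 + X) (v(X) = √(X + 57) = √(57 + X))
1/v(J(1*4)) = 1/(√(57 + (18 + 18*(1*4)²))) = 1/(√(57 + (18 + 18*4²))) = 1/(√(57 + (18 + 18*16))) = 1/(√(57 + (18 + 288))) = 1/(√(57 + 306)) = 1/(√363) = 1/(11*√3) = √3/33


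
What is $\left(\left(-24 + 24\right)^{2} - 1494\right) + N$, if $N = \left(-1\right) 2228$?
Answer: $-3722$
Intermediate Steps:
$N = -2228$
$\left(\left(-24 + 24\right)^{2} - 1494\right) + N = \left(\left(-24 + 24\right)^{2} - 1494\right) - 2228 = \left(0^{2} - 1494\right) - 2228 = \left(0 - 1494\right) - 2228 = -1494 - 2228 = -3722$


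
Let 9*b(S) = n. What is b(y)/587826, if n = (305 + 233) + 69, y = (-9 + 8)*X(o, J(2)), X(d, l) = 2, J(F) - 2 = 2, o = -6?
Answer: 607/5290434 ≈ 0.00011474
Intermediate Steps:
J(F) = 4 (J(F) = 2 + 2 = 4)
y = -2 (y = (-9 + 8)*2 = -1*2 = -2)
n = 607 (n = 538 + 69 = 607)
b(S) = 607/9 (b(S) = (1/9)*607 = 607/9)
b(y)/587826 = (607/9)/587826 = (607/9)*(1/587826) = 607/5290434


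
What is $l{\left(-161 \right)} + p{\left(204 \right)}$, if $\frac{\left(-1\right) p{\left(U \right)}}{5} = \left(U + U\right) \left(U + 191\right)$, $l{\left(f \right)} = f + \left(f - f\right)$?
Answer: $-805961$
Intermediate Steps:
$l{\left(f \right)} = f$ ($l{\left(f \right)} = f + 0 = f$)
$p{\left(U \right)} = - 10 U \left(191 + U\right)$ ($p{\left(U \right)} = - 5 \left(U + U\right) \left(U + 191\right) = - 5 \cdot 2 U \left(191 + U\right) = - 10 U \left(191 + U\right)$)
$l{\left(-161 \right)} + p{\left(204 \right)} = -161 - 2040 \left(191 + 204\right) = -161 - 2040 \cdot 395 = -161 - 805800 = -805961$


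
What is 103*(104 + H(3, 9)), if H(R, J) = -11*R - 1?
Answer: 7210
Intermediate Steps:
H(R, J) = -1 - 11*R
103*(104 + H(3, 9)) = 103*(104 + (-1 - 11*3)) = 103*(104 + (-1 - 33)) = 103*(104 - 34) = 103*70 = 7210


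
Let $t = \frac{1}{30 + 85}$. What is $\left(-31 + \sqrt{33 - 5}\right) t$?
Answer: $- \frac{31}{115} + \frac{2 \sqrt{7}}{115} \approx -0.22355$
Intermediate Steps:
$t = \frac{1}{115} \approx 0.0086956$
$\left(-31 + \sqrt{33 - 5}\right) t = \left(-31 + \sqrt{33 - 5}\right) \frac{1}{115} = \left(-31 + \sqrt{28}\right) \frac{1}{115} = \left(-31 + 2 \sqrt{7}\right) \frac{1}{115} = - \frac{31}{115} + \frac{2 \sqrt{7}}{115}$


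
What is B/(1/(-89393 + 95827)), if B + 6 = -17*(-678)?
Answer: 74119680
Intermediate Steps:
B = 11520 (B = -6 - 17*(-678) = -6 + 11526 = 11520)
B/(1/(-89393 + 95827)) = 11520/(1/(-89393 + 95827)) = 11520/(1/6434) = 11520*6434 = 74119680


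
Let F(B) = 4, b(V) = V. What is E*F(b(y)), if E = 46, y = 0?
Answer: 184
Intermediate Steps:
E*F(b(y)) = 46*4 = 184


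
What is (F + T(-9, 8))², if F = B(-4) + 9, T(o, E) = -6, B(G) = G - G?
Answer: 9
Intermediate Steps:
B(G) = 0
F = 9 (F = 0 + 9 = 9)
(F + T(-9, 8))² = (9 - 6)² = 3² = 9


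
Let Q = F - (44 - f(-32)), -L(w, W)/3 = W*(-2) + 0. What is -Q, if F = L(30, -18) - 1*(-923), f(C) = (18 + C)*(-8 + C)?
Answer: -1331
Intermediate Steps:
f(C) = (-8 + C)*(18 + C)
L(w, W) = 6*W (L(w, W) = -3*(W*(-2) + 0) = -3*(-2*W + 0) = -(-6)*W = 6*W)
F = 815 (F = 6*(-18) - 1*(-923) = -108 + 923 = 815)
Q = 1331 (Q = 815 - (44 - (-144 + (-32)**2 + 10*(-32))) = 815 - (44 - (-144 + 1024 - 320)) = 815 - (44 - 1*560) = 815 - (44 - 560) = 815 - 1*(-516) = 815 + 516 = 1331)
-Q = -1*1331 = -1331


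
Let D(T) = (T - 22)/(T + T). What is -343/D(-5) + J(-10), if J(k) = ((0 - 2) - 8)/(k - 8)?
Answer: -3415/27 ≈ -126.48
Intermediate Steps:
D(T) = (-22 + T)/(2*T) (D(T) = (-22 + T)/((2*T)) = (-22 + T)*(1/(2*T)) = (-22 + T)/(2*T))
J(k) = -10/(-8 + k) (J(k) = (-2 - 8)/(-8 + k) = -10/(-8 + k))
-343/D(-5) + J(-10) = -343/((½)*(-22 - 5)/(-5)) - 10/(-8 - 10) = -343/((½)*(-⅕)*(-27)) - 10/(-18) = -343/(27/10) - 10*(-1/18) = (10/27)*(-343) + 5/9 = -3430/27 + 5/9 = -3415/27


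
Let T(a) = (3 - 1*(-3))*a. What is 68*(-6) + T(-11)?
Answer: -474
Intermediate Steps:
T(a) = 6*a (T(a) = (3 + 3)*a = 6*a)
68*(-6) + T(-11) = 68*(-6) + 6*(-11) = -408 - 66 = -474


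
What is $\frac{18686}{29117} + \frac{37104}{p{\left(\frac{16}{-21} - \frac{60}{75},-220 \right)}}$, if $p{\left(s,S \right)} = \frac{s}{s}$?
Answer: $\frac{1080375854}{29117} \approx 37105.0$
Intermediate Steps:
$p{\left(s,S \right)} = 1$
$\frac{18686}{29117} + \frac{37104}{p{\left(\frac{16}{-21} - \frac{60}{75},-220 \right)}} = \frac{18686}{29117} + \frac{37104}{1} = 18686 \cdot \frac{1}{29117} + 37104 \cdot 1 = \frac{18686}{29117} + 37104 = \frac{1080375854}{29117}$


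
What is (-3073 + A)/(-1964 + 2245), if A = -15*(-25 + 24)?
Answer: -3058/281 ≈ -10.883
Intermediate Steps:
A = 15 (A = -15*(-1) = 15)
(-3073 + A)/(-1964 + 2245) = (-3073 + 15)/(-1964 + 2245) = -3058/281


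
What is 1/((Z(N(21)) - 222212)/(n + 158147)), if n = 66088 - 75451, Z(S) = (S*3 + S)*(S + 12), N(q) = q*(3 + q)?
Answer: 37196/204511 ≈ 0.18188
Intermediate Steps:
Z(S) = 4*S*(12 + S) (Z(S) = (3*S + S)*(12 + S) = (4*S)*(12 + S) = 4*S*(12 + S))
n = -9363
1/((Z(N(21)) - 222212)/(n + 158147)) = 1/((4*(21*(3 + 21))*(12 + 21*(3 + 21)) - 222212)/(-9363 + 158147)) = 1/((4*(21*24)*(12 + 21*24) - 222212)/148784) = 1/((4*504*(12 + 504) - 222212)*(1/148784)) = 1/((4*504*516 - 222212)*(1/148784)) = 1/((1040256 - 222212)*(1/148784)) = 1/(818044*(1/148784)) = 1/(204511/37196) = 37196/204511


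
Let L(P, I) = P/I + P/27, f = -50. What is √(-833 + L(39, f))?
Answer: I*√749102/30 ≈ 28.85*I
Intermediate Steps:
L(P, I) = P/27 + P/I (L(P, I) = P/I + P*(1/27) = P/I + P/27 = P/27 + P/I)
√(-833 + L(39, f)) = √(-833 + ((1/27)*39 + 39/(-50))) = √(-833 + (13/9 + 39*(-1/50))) = √(-833 + (13/9 - 39/50)) = √(-833 + 299/450) = √(-374551/450) = I*√749102/30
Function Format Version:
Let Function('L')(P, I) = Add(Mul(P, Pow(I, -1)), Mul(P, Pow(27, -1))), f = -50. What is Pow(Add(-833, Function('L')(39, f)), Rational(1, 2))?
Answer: Mul(Rational(1, 30), I, Pow(749102, Rational(1, 2))) ≈ Mul(28.850, I)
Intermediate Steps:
Function('L')(P, I) = Add(Mul(Rational(1, 27), P), Mul(P, Pow(I, -1))) (Function('L')(P, I) = Add(Mul(P, Pow(I, -1)), Mul(P, Rational(1, 27))) = Add(Mul(P, Pow(I, -1)), Mul(Rational(1, 27), P)) = Add(Mul(Rational(1, 27), P), Mul(P, Pow(I, -1))))
Pow(Add(-833, Function('L')(39, f)), Rational(1, 2)) = Pow(Add(-833, Add(Mul(Rational(1, 27), 39), Mul(39, Pow(-50, -1)))), Rational(1, 2)) = Pow(Add(-833, Add(Rational(13, 9), Mul(39, Rational(-1, 50)))), Rational(1, 2)) = Pow(Add(-833, Add(Rational(13, 9), Rational(-39, 50))), Rational(1, 2)) = Pow(Add(-833, Rational(299, 450)), Rational(1, 2)) = Pow(Rational(-374551, 450), Rational(1, 2)) = Mul(Rational(1, 30), I, Pow(749102, Rational(1, 2)))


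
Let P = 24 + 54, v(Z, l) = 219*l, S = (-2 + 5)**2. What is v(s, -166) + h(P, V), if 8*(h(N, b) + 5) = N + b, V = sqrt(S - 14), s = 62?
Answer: -145397/4 + I*sqrt(5)/8 ≈ -36349.0 + 0.27951*I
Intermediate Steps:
S = 9 (S = 3**2 = 9)
P = 78
V = I*sqrt(5) (V = sqrt(9 - 14) = sqrt(-5) = I*sqrt(5) ≈ 2.2361*I)
h(N, b) = -5 + N/8 + b/8 (h(N, b) = -5 + (N + b)/8 = -5 + (N/8 + b/8) = -5 + N/8 + b/8)
v(s, -166) + h(P, V) = 219*(-166) + (-5 + (1/8)*78 + (I*sqrt(5))/8) = -36354 + (-5 + 39/4 + I*sqrt(5)/8) = -36354 + (19/4 + I*sqrt(5)/8) = -145397/4 + I*sqrt(5)/8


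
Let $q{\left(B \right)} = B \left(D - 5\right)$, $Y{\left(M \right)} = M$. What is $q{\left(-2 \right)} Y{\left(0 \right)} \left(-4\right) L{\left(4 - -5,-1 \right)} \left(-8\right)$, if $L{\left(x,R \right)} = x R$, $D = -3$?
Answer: $0$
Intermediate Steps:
$q{\left(B \right)} = - 8 B$ ($q{\left(B \right)} = B \left(-3 - 5\right) = B \left(-8\right) = - 8 B$)
$L{\left(x,R \right)} = R x$
$q{\left(-2 \right)} Y{\left(0 \right)} \left(-4\right) L{\left(4 - -5,-1 \right)} \left(-8\right) = \left(-8\right) \left(-2\right) 0 \left(-4\right) \left(- (4 - -5)\right) \left(-8\right) = 16 \cdot 0 \left(-4\right) \left(- (4 + 5)\right) \left(-8\right) = 0 \left(-4\right) \left(\left(-1\right) 9\right) \left(-8\right) = 0 \left(-9\right) \left(-8\right) = 0 \left(-8\right) = 0$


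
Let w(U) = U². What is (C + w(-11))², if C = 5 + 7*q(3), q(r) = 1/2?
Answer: 67081/4 ≈ 16770.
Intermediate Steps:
q(r) = ½
C = 17/2 (C = 5 + 7*(½) = 5 + 7/2 = 17/2 ≈ 8.5000)
(C + w(-11))² = (17/2 + (-11)²)² = (17/2 + 121)² = (259/2)² = 67081/4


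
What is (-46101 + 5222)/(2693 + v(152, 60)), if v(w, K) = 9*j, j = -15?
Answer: -40879/2558 ≈ -15.981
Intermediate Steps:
v(w, K) = -135 (v(w, K) = 9*(-15) = -135)
(-46101 + 5222)/(2693 + v(152, 60)) = (-46101 + 5222)/(2693 - 135) = -40879/2558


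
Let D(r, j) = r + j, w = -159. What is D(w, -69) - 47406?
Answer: -47634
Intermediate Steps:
D(r, j) = j + r
D(w, -69) - 47406 = (-69 - 159) - 47406 = -228 - 47406 = -47634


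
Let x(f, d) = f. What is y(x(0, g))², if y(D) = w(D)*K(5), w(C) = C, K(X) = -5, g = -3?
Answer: 0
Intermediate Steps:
y(D) = -5*D (y(D) = D*(-5) = -5*D)
y(x(0, g))² = (-5*0)² = 0² = 0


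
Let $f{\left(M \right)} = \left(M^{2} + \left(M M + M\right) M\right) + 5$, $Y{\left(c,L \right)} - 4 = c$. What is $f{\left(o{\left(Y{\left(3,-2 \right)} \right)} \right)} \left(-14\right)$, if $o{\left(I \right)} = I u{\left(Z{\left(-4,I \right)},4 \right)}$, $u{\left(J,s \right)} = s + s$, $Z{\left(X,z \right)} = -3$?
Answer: $-2546502$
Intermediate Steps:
$Y{\left(c,L \right)} = 4 + c$
$u{\left(J,s \right)} = 2 s$
$o{\left(I \right)} = 8 I$ ($o{\left(I \right)} = I 2 \cdot 4 = I 8 = 8 I$)
$f{\left(M \right)} = 5 + M^{2} + M \left(M + M^{2}\right)$ ($f{\left(M \right)} = \left(M^{2} + \left(M^{2} + M\right) M\right) + 5 = \left(M^{2} + \left(M + M^{2}\right) M\right) + 5 = \left(M^{2} + M \left(M + M^{2}\right)\right) + 5 = 5 + M^{2} + M \left(M + M^{2}\right)$)
$f{\left(o{\left(Y{\left(3,-2 \right)} \right)} \right)} \left(-14\right) = \left(5 + \left(8 \left(4 + 3\right)\right)^{3} + 2 \left(8 \left(4 + 3\right)\right)^{2}\right) \left(-14\right) = \left(5 + \left(8 \cdot 7\right)^{3} + 2 \left(8 \cdot 7\right)^{2}\right) \left(-14\right) = \left(5 + 56^{3} + 2 \cdot 56^{2}\right) \left(-14\right) = \left(5 + 175616 + 2 \cdot 3136\right) \left(-14\right) = \left(5 + 175616 + 6272\right) \left(-14\right) = 181893 \left(-14\right) = -2546502$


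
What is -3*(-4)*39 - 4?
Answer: 464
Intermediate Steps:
-3*(-4)*39 - 4 = 12*39 - 4 = 468 - 4 = 464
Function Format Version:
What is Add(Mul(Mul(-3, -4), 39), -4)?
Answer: 464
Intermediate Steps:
Add(Mul(Mul(-3, -4), 39), -4) = Add(Mul(12, 39), -4) = Add(468, -4) = 464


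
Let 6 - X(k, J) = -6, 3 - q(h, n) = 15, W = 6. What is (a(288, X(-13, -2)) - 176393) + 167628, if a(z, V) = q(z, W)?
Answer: -8777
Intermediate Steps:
q(h, n) = -12 (q(h, n) = 3 - 1*15 = 3 - 15 = -12)
X(k, J) = 12 (X(k, J) = 6 - 1*(-6) = 6 + 6 = 12)
a(z, V) = -12
(a(288, X(-13, -2)) - 176393) + 167628 = (-12 - 176393) + 167628 = -176405 + 167628 = -8777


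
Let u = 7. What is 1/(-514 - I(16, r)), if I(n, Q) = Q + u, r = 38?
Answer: -1/559 ≈ -0.0017889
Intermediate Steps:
I(n, Q) = 7 + Q (I(n, Q) = Q + 7 = 7 + Q)
1/(-514 - I(16, r)) = 1/(-514 - (7 + 38)) = 1/(-514 - 1*45) = 1/(-514 - 45) = 1/(-559) = -1/559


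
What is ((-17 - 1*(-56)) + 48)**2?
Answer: 7569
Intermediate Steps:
((-17 - 1*(-56)) + 48)**2 = ((-17 + 56) + 48)**2 = (39 + 48)**2 = 87**2 = 7569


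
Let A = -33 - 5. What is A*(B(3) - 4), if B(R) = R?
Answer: 38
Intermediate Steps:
A = -38
A*(B(3) - 4) = -38*(3 - 4) = -38*(-1) = 38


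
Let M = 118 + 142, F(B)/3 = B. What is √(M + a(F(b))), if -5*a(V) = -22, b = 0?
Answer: √6610/5 ≈ 16.260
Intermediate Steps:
F(B) = 3*B
a(V) = 22/5 (a(V) = -⅕*(-22) = 22/5)
M = 260
√(M + a(F(b))) = √(260 + 22/5) = √(1322/5) = √6610/5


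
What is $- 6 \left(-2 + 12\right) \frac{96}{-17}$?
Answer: $\frac{5760}{17} \approx 338.82$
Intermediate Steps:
$- 6 \left(-2 + 12\right) \frac{96}{-17} = \left(-6\right) 10 \cdot 96 \left(- \frac{1}{17}\right) = \left(-60\right) \left(- \frac{96}{17}\right) = \frac{5760}{17}$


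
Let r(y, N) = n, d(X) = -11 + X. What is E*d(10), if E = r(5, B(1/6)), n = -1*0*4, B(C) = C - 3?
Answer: 0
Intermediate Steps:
B(C) = -3 + C
n = 0 (n = 0*4 = 0)
r(y, N) = 0
E = 0
E*d(10) = 0*(-11 + 10) = 0*(-1) = 0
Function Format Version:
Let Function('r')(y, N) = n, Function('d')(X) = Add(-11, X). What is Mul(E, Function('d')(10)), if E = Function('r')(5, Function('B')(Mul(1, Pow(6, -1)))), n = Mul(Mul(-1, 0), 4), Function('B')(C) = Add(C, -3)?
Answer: 0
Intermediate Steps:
Function('B')(C) = Add(-3, C)
n = 0 (n = Mul(0, 4) = 0)
Function('r')(y, N) = 0
E = 0
Mul(E, Function('d')(10)) = Mul(0, Add(-11, 10)) = Mul(0, -1) = 0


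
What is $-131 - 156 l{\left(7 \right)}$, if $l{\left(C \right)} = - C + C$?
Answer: $-131$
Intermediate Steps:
$l{\left(C \right)} = 0$
$-131 - 156 l{\left(7 \right)} = -131 - 0 = -131 + 0 = -131$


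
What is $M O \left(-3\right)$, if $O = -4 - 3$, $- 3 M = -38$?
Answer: $266$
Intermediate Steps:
$M = \frac{38}{3}$ ($M = \left(- \frac{1}{3}\right) \left(-38\right) = \frac{38}{3} \approx 12.667$)
$O = -7$ ($O = -4 - 3 = -7$)
$M O \left(-3\right) = \frac{38}{3} \left(-7\right) \left(-3\right) = \left(- \frac{266}{3}\right) \left(-3\right) = 266$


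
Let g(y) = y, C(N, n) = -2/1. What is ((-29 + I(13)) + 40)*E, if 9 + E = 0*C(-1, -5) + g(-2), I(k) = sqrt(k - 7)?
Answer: -121 - 11*sqrt(6) ≈ -147.94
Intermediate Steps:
C(N, n) = -2 (C(N, n) = -2*1 = -2)
I(k) = sqrt(-7 + k)
E = -11 (E = -9 + (0*(-2) - 2) = -9 + (0 - 2) = -9 - 2 = -11)
((-29 + I(13)) + 40)*E = ((-29 + sqrt(-7 + 13)) + 40)*(-11) = ((-29 + sqrt(6)) + 40)*(-11) = (11 + sqrt(6))*(-11) = -121 - 11*sqrt(6)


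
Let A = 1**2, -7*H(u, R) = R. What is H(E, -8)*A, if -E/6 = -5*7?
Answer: 8/7 ≈ 1.1429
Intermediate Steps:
E = 210 (E = -(-30)*7 = -6*(-35) = 210)
H(u, R) = -R/7
A = 1
H(E, -8)*A = -1/7*(-8)*1 = (8/7)*1 = 8/7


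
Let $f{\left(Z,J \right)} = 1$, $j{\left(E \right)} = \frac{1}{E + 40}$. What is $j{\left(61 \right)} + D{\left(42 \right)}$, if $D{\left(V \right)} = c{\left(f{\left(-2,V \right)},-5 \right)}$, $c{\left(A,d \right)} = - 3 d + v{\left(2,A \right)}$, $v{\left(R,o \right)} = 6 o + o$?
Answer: $\frac{2223}{101} \approx 22.01$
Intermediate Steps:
$j{\left(E \right)} = \frac{1}{40 + E}$
$v{\left(R,o \right)} = 7 o$
$c{\left(A,d \right)} = - 3 d + 7 A$
$D{\left(V \right)} = 22$ ($D{\left(V \right)} = \left(-3\right) \left(-5\right) + 7 \cdot 1 = 15 + 7 = 22$)
$j{\left(61 \right)} + D{\left(42 \right)} = \frac{1}{40 + 61} + 22 = \frac{1}{101} + 22 = \frac{2223}{101}$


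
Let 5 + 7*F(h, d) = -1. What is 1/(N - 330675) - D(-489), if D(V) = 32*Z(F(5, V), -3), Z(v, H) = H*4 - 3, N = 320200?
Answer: 5027999/10475 ≈ 480.00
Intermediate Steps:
F(h, d) = -6/7 (F(h, d) = -5/7 + (⅐)*(-1) = -5/7 - ⅐ = -6/7)
Z(v, H) = -3 + 4*H (Z(v, H) = 4*H - 3 = -3 + 4*H)
D(V) = -480 (D(V) = 32*(-3 + 4*(-3)) = 32*(-3 - 12) = 32*(-15) = -480)
1/(N - 330675) - D(-489) = 1/(320200 - 330675) - 1*(-480) = 1/(-10475) + 480 = -1/10475 + 480 = 5027999/10475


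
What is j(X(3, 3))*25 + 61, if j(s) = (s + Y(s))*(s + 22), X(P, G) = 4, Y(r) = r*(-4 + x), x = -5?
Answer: -20739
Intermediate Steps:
Y(r) = -9*r (Y(r) = r*(-4 - 5) = r*(-9) = -9*r)
j(s) = -8*s*(22 + s) (j(s) = (s - 9*s)*(s + 22) = (-8*s)*(22 + s) = -8*s*(22 + s))
j(X(3, 3))*25 + 61 = (8*4*(-22 - 1*4))*25 + 61 = (8*4*(-22 - 4))*25 + 61 = (8*4*(-26))*25 + 61 = -832*25 + 61 = -20800 + 61 = -20739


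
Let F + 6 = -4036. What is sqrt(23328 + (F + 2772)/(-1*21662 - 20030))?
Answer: sqrt(10137328980058)/20846 ≈ 152.74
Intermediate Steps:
F = -4042 (F = -6 - 4036 = -4042)
sqrt(23328 + (F + 2772)/(-1*21662 - 20030)) = sqrt(23328 + (-4042 + 2772)/(-1*21662 - 20030)) = sqrt(23328 - 1270/(-21662 - 20030)) = sqrt(23328 - 1270/(-41692)) = sqrt(23328 - 1270*(-1/41692)) = sqrt(23328 + 635/20846) = sqrt(486296123/20846) = sqrt(10137328980058)/20846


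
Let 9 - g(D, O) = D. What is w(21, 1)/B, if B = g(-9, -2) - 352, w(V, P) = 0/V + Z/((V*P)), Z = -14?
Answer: 1/501 ≈ 0.0019960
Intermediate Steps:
g(D, O) = 9 - D
w(V, P) = -14/(P*V) (w(V, P) = 0/V - 14*1/(P*V) = 0 - 14*1/(P*V) = 0 - 14/(P*V) = -14/(P*V))
B = -334 (B = (9 - 1*(-9)) - 352 = (9 + 9) - 352 = 18 - 352 = -334)
w(21, 1)/B = -14/(1*21)/(-334) = -14*1*1/21*(-1/334) = -⅔*(-1/334) = 1/501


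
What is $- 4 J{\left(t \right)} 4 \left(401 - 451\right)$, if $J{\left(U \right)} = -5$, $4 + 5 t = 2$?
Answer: $-4000$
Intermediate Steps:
$t = - \frac{2}{5}$ ($t = - \frac{4}{5} + \frac{1}{5} \cdot 2 = - \frac{4}{5} + \frac{2}{5} = - \frac{2}{5} \approx -0.4$)
$- 4 J{\left(t \right)} 4 \left(401 - 451\right) = - 4 \left(-5\right) 4 \left(401 - 451\right) = - \left(-20\right) 4 \left(-50\right) = - \left(-80\right) \left(-50\right) = \left(-1\right) 4000 = -4000$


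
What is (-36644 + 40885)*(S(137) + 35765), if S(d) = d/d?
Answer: 151683606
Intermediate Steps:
S(d) = 1
(-36644 + 40885)*(S(137) + 35765) = (-36644 + 40885)*(1 + 35765) = 4241*35766 = 151683606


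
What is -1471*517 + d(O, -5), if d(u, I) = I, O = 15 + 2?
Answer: -760512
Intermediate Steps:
O = 17
-1471*517 + d(O, -5) = -1471*517 - 5 = -760507 - 5 = -760512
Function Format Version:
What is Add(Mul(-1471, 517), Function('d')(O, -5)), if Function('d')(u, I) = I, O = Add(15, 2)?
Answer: -760512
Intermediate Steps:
O = 17
Add(Mul(-1471, 517), Function('d')(O, -5)) = Add(Mul(-1471, 517), -5) = Add(-760507, -5) = -760512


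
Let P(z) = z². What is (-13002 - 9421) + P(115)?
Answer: -9198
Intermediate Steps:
(-13002 - 9421) + P(115) = (-13002 - 9421) + 115² = -22423 + 13225 = -9198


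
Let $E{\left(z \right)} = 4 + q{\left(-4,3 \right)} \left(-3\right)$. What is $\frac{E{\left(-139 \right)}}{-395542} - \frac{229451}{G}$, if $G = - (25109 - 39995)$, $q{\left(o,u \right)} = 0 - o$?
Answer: $- \frac{45378694177}{2944019106} \approx -15.414$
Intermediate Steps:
$q{\left(o,u \right)} = - o$
$E{\left(z \right)} = -8$ ($E{\left(z \right)} = 4 + \left(-1\right) \left(-4\right) \left(-3\right) = 4 + 4 \left(-3\right) = 4 - 12 = -8$)
$G = 14886$ ($G = \left(-1\right) \left(-14886\right) = 14886$)
$\frac{E{\left(-139 \right)}}{-395542} - \frac{229451}{G} = - \frac{8}{-395542} - \frac{229451}{14886} = \left(-8\right) \left(- \frac{1}{395542}\right) - \frac{229451}{14886} = \frac{4}{197771} - \frac{229451}{14886} = - \frac{45378694177}{2944019106}$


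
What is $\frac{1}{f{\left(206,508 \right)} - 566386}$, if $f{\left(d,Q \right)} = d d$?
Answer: $- \frac{1}{523950} \approx -1.9086 \cdot 10^{-6}$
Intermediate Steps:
$f{\left(d,Q \right)} = d^{2}$
$\frac{1}{f{\left(206,508 \right)} - 566386} = \frac{1}{206^{2} - 566386} = \frac{1}{42436 - 566386} = \frac{1}{-523950} = - \frac{1}{523950}$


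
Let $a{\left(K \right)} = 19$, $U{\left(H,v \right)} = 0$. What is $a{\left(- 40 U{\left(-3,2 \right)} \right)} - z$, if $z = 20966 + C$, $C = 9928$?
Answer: $-30875$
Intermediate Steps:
$z = 30894$ ($z = 20966 + 9928 = 30894$)
$a{\left(- 40 U{\left(-3,2 \right)} \right)} - z = 19 - 30894 = -30875$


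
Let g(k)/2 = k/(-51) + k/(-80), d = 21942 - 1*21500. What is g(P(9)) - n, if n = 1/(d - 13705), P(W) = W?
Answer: -5211679/9018840 ≈ -0.57787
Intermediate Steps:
d = 442 (d = 21942 - 21500 = 442)
g(k) = -131*k/2040 (g(k) = 2*(k/(-51) + k/(-80)) = 2*(k*(-1/51) + k*(-1/80)) = 2*(-k/51 - k/80) = 2*(-131*k/4080) = -131*k/2040)
n = -1/13263 (n = 1/(442 - 13705) = 1/(-13263) = -1/13263 ≈ -7.5398e-5)
g(P(9)) - n = -131/2040*9 - 1*(-1/13263) = -393/680 + 1/13263 = -5211679/9018840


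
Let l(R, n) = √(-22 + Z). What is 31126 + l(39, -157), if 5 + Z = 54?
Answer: 31126 + 3*√3 ≈ 31131.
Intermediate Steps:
Z = 49 (Z = -5 + 54 = 49)
l(R, n) = 3*√3 (l(R, n) = √(-22 + 49) = √27 = 3*√3)
31126 + l(39, -157) = 31126 + 3*√3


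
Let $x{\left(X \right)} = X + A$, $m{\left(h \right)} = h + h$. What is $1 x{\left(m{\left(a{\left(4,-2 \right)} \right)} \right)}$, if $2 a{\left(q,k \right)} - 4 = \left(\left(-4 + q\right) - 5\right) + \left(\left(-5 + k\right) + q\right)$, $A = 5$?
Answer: $1$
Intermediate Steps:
$a{\left(q,k \right)} = -5 + q + \frac{k}{2}$ ($a{\left(q,k \right)} = 2 + \frac{\left(\left(-4 + q\right) - 5\right) + \left(\left(-5 + k\right) + q\right)}{2} = 2 + \frac{\left(-9 + q\right) + \left(-5 + k + q\right)}{2} = 2 + \frac{-14 + k + 2 q}{2} = 2 + \left(-7 + q + \frac{k}{2}\right) = -5 + q + \frac{k}{2}$)
$m{\left(h \right)} = 2 h$
$x{\left(X \right)} = 5 + X$ ($x{\left(X \right)} = X + 5 = 5 + X$)
$1 x{\left(m{\left(a{\left(4,-2 \right)} \right)} \right)} = 1 \left(5 + 2 \left(-5 + 4 + \frac{1}{2} \left(-2\right)\right)\right) = 1 \left(5 + 2 \left(-5 + 4 - 1\right)\right) = 1 \left(5 + 2 \left(-2\right)\right) = 1 \left(5 - 4\right) = 1 \cdot 1 = 1$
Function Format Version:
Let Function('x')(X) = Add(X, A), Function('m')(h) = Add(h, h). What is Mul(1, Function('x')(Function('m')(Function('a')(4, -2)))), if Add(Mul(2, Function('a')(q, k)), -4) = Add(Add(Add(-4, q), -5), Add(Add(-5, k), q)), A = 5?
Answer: 1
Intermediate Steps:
Function('a')(q, k) = Add(-5, q, Mul(Rational(1, 2), k)) (Function('a')(q, k) = Add(2, Mul(Rational(1, 2), Add(Add(Add(-4, q), -5), Add(Add(-5, k), q)))) = Add(2, Mul(Rational(1, 2), Add(Add(-9, q), Add(-5, k, q)))) = Add(2, Mul(Rational(1, 2), Add(-14, k, Mul(2, q)))) = Add(2, Add(-7, q, Mul(Rational(1, 2), k))) = Add(-5, q, Mul(Rational(1, 2), k)))
Function('m')(h) = Mul(2, h)
Function('x')(X) = Add(5, X) (Function('x')(X) = Add(X, 5) = Add(5, X))
Mul(1, Function('x')(Function('m')(Function('a')(4, -2)))) = Mul(1, Add(5, Mul(2, Add(-5, 4, Mul(Rational(1, 2), -2))))) = Mul(1, Add(5, Mul(2, Add(-5, 4, -1)))) = Mul(1, Add(5, Mul(2, -2))) = Mul(1, Add(5, -4)) = Mul(1, 1) = 1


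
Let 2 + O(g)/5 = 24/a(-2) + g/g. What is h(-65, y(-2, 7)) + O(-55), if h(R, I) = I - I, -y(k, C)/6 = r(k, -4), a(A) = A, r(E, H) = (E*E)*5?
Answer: -65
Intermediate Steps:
r(E, H) = 5*E**2 (r(E, H) = E**2*5 = 5*E**2)
y(k, C) = -30*k**2
h(R, I) = 0
O(g) = -65 (O(g) = -10 + 5*(24/(-2) + g/g) = -10 + 5*(24*(-1/2) + 1) = -10 + 5*(-12 + 1) = -10 + 5*(-11) = -10 - 55 = -65)
h(-65, y(-2, 7)) + O(-55) = 0 - 65 = -65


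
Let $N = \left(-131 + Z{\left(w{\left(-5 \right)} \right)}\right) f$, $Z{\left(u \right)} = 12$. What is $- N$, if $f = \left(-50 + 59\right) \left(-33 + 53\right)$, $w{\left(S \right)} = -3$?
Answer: $21420$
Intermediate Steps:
$f = 180$ ($f = 9 \cdot 20 = 180$)
$N = -21420$ ($N = \left(-131 + 12\right) 180 = \left(-119\right) 180 = -21420$)
$- N = \left(-1\right) \left(-21420\right) = 21420$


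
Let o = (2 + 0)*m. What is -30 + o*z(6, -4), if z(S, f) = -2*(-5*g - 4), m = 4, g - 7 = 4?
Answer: 914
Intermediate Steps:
g = 11 (g = 7 + 4 = 11)
z(S, f) = 118 (z(S, f) = -2*(-5*11 - 4) = -2*(-55 - 4) = -2*(-59) = 118)
o = 8 (o = (2 + 0)*4 = 2*4 = 8)
-30 + o*z(6, -4) = -30 + 8*118 = -30 + 944 = 914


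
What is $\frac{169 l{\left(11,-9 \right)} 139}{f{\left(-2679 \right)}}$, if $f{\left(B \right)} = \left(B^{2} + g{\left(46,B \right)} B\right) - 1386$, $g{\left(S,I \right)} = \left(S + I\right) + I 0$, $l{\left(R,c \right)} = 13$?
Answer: $\frac{1807}{84198} \approx 0.021461$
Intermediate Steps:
$g{\left(S,I \right)} = I + S$ ($g{\left(S,I \right)} = \left(I + S\right) + 0 = I + S$)
$f{\left(B \right)} = -1386 + B^{2} + B \left(46 + B\right)$ ($f{\left(B \right)} = \left(B^{2} + \left(B + 46\right) B\right) - 1386 = \left(B^{2} + \left(46 + B\right) B\right) - 1386 = \left(B^{2} + B \left(46 + B\right)\right) - 1386 = -1386 + B^{2} + B \left(46 + B\right)$)
$\frac{169 l{\left(11,-9 \right)} 139}{f{\left(-2679 \right)}} = \frac{169 \cdot 13 \cdot 139}{-1386 + \left(-2679\right)^{2} - 2679 \left(46 - 2679\right)} = \frac{2197 \cdot 139}{-1386 + 7177041 - -7053807} = \frac{305383}{-1386 + 7177041 + 7053807} = \frac{305383}{14229462} = 305383 \cdot \frac{1}{14229462} = \frac{1807}{84198}$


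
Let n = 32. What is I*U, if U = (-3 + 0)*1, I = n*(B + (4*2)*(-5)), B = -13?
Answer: 5088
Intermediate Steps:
I = -1696 (I = 32*(-13 + (4*2)*(-5)) = 32*(-13 + 8*(-5)) = 32*(-13 - 40) = 32*(-53) = -1696)
U = -3 (U = -3*1 = -3)
I*U = -1696*(-3) = 5088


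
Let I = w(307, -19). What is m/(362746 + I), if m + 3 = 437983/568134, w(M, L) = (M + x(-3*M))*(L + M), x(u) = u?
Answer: -180917/15089152068 ≈ -1.1990e-5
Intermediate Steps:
w(M, L) = -2*M*(L + M) (w(M, L) = (M - 3*M)*(L + M) = (-2*M)*(L + M) = -2*M*(L + M))
I = -176832 (I = 2*307*(-1*(-19) - 1*307) = 2*307*(19 - 307) = 2*307*(-288) = -176832)
m = -180917/81162 (m = -3 + 437983/568134 = -3 + 437983*(1/568134) = -3 + 62569/81162 = -180917/81162 ≈ -2.2291)
m/(362746 + I) = -180917/(81162*(362746 - 176832)) = -180917/81162/185914 = -180917/81162*1/185914 = -180917/15089152068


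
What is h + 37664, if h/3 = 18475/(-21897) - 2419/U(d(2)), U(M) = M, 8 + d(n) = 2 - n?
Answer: 2252097331/58392 ≈ 38569.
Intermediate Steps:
d(n) = -6 - n (d(n) = -8 + (2 - n) = -6 - n)
h = 52821043/58392 (h = 3*(18475/(-21897) - 2419/(-6 - 1*2)) = 3*(18475*(-1/21897) - 2419/(-6 - 2)) = 3*(-18475/21897 - 2419/(-8)) = 3*(-18475/21897 - 2419*(-⅛)) = 3*(-18475/21897 + 2419/8) = 3*(52821043/175176) = 52821043/58392 ≈ 904.59)
h + 37664 = 52821043/58392 + 37664 = 2252097331/58392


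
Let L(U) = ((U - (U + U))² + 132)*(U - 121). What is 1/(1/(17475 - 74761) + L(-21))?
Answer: -57286/4661132677 ≈ -1.2290e-5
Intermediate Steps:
L(U) = (-121 + U)*(132 + U²) (L(U) = ((U - 2*U)² + 132)*(-121 + U) = ((-U)² + 132)*(-121 + U) = (U² + 132)*(-121 + U) = (132 + U²)*(-121 + U) = (-121 + U)*(132 + U²))
1/(1/(17475 - 74761) + L(-21)) = 1/(1/(17475 - 74761) + (-15972 + (-21)³ - 121*(-21)² + 132*(-21))) = 1/(1/(-57286) + (-15972 - 9261 - 121*441 - 2772)) = 1/(-1/57286 + (-15972 - 9261 - 53361 - 2772)) = 1/(-1/57286 - 81366) = 1/(-4661132677/57286) = -57286/4661132677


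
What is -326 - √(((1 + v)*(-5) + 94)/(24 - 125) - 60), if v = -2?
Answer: -326 - I*√622059/101 ≈ -326.0 - 7.809*I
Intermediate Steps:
-326 - √(((1 + v)*(-5) + 94)/(24 - 125) - 60) = -326 - √(((1 - 2)*(-5) + 94)/(24 - 125) - 60) = -326 - √((-1*(-5) + 94)/(-101) - 60) = -326 - √((5 + 94)*(-1/101) - 60) = -326 - √(99*(-1/101) - 60) = -326 - √(-99/101 - 60) = -326 - √(-6159/101) = -326 - I*√622059/101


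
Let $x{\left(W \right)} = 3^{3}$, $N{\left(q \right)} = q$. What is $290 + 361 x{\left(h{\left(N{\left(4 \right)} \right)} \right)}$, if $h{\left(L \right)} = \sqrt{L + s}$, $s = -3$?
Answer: $10037$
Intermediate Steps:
$h{\left(L \right)} = \sqrt{-3 + L}$ ($h{\left(L \right)} = \sqrt{L - 3} = \sqrt{-3 + L}$)
$x{\left(W \right)} = 27$
$290 + 361 x{\left(h{\left(N{\left(4 \right)} \right)} \right)} = 290 + 361 \cdot 27 = 290 + 9747 = 10037$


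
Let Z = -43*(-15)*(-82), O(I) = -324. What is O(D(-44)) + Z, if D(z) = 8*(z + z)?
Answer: -53214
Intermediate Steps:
D(z) = 16*z (D(z) = 8*(2*z) = 16*z)
Z = -52890 (Z = 645*(-82) = -52890)
O(D(-44)) + Z = -324 - 52890 = -53214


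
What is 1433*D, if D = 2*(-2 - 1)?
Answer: -8598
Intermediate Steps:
D = -6 (D = 2*(-3) = -6)
1433*D = 1433*(-6) = -8598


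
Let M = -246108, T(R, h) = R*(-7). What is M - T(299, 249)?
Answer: -244015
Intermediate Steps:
T(R, h) = -7*R
M - T(299, 249) = -246108 - (-7)*299 = -246108 - 1*(-2093) = -246108 + 2093 = -244015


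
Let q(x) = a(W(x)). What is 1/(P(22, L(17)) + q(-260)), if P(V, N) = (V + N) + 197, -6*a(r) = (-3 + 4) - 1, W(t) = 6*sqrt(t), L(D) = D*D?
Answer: 1/508 ≈ 0.0019685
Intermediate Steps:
L(D) = D**2
a(r) = 0 (a(r) = -((-3 + 4) - 1)/6 = -(1 - 1)/6 = -1/6*0 = 0)
q(x) = 0
P(V, N) = 197 + N + V (P(V, N) = (N + V) + 197 = 197 + N + V)
1/(P(22, L(17)) + q(-260)) = 1/((197 + 17**2 + 22) + 0) = 1/((197 + 289 + 22) + 0) = 1/(508 + 0) = 1/508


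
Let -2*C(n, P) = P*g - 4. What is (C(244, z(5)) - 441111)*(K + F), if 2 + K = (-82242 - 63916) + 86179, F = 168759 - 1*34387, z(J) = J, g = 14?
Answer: -32817143304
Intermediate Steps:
C(n, P) = 2 - 7*P (C(n, P) = -(P*14 - 4)/2 = -(14*P - 4)/2 = -(-4 + 14*P)/2 = 2 - 7*P)
F = 134372 (F = 168759 - 34387 = 134372)
K = -59981 (K = -2 + ((-82242 - 63916) + 86179) = -2 + (-146158 + 86179) = -2 - 59979 = -59981)
(C(244, z(5)) - 441111)*(K + F) = ((2 - 7*5) - 441111)*(-59981 + 134372) = ((2 - 35) - 441111)*74391 = (-33 - 441111)*74391 = -441144*74391 = -32817143304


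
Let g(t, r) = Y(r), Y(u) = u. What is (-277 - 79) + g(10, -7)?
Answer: -363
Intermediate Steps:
g(t, r) = r
(-277 - 79) + g(10, -7) = (-277 - 79) - 7 = -356 - 7 = -363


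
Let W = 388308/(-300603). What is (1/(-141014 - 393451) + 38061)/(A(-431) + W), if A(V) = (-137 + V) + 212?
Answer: -509579008286291/4783594297320 ≈ -106.53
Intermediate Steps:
W = -129436/100201 (W = 388308*(-1/300603) = -129436/100201 ≈ -1.2918)
A(V) = 75 + V
(1/(-141014 - 393451) + 38061)/(A(-431) + W) = (1/(-141014 - 393451) + 38061)/((75 - 431) - 129436/100201) = (1/(-534465) + 38061)/(-356 - 129436/100201) = (-1/534465 + 38061)/(-35800992/100201) = (20342272364/534465)*(-100201/35800992) = -509579008286291/4783594297320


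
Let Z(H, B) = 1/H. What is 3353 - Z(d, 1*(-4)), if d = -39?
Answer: 130768/39 ≈ 3353.0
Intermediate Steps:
3353 - Z(d, 1*(-4)) = 3353 - 1/(-39) = 3353 - 1*(-1/39) = 3353 + 1/39 = 130768/39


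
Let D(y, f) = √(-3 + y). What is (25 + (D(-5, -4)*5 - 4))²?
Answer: 241 + 420*I*√2 ≈ 241.0 + 593.97*I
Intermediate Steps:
(25 + (D(-5, -4)*5 - 4))² = (25 + (√(-3 - 5)*5 - 4))² = (25 + (√(-8)*5 - 4))² = (25 + ((2*I*√2)*5 - 4))² = (25 + (10*I*√2 - 4))² = (25 + (-4 + 10*I*√2))² = (21 + 10*I*√2)²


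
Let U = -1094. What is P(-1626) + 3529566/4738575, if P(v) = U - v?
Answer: 841483822/1579525 ≈ 532.75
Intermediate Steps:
P(v) = -1094 - v
P(-1626) + 3529566/4738575 = (-1094 - 1*(-1626)) + 3529566/4738575 = (-1094 + 1626) + 3529566*(1/4738575) = 532 + 1176522/1579525 = 841483822/1579525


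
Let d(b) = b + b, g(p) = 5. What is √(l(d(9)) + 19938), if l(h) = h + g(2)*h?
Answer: √20046 ≈ 141.58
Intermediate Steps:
d(b) = 2*b
l(h) = 6*h (l(h) = h + 5*h = 6*h)
√(l(d(9)) + 19938) = √(6*(2*9) + 19938) = √(6*18 + 19938) = √(108 + 19938) = √20046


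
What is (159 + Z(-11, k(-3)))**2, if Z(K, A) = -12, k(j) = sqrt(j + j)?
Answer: 21609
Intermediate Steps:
k(j) = sqrt(2)*sqrt(j) (k(j) = sqrt(2*j) = sqrt(2)*sqrt(j))
(159 + Z(-11, k(-3)))**2 = (159 - 12)**2 = 147**2 = 21609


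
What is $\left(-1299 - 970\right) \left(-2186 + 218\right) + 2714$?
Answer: $4468106$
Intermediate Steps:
$\left(-1299 - 970\right) \left(-2186 + 218\right) + 2714 = \left(-2269\right) \left(-1968\right) + 2714 = 4465392 + 2714 = 4468106$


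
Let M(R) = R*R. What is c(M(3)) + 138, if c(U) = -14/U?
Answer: 1228/9 ≈ 136.44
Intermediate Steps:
M(R) = R²
c(M(3)) + 138 = -14/(3²) + 138 = -14/9 + 138 = 1228/9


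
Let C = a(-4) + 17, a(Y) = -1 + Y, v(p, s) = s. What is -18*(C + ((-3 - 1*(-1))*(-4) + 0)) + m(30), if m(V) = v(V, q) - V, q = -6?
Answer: -396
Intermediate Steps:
C = 12 (C = (-1 - 4) + 17 = -5 + 17 = 12)
m(V) = -6 - V
-18*(C + ((-3 - 1*(-1))*(-4) + 0)) + m(30) = -18*(12 + ((-3 - 1*(-1))*(-4) + 0)) + (-6 - 1*30) = -18*(12 + ((-3 + 1)*(-4) + 0)) + (-6 - 30) = -18*(12 + (-2*(-4) + 0)) - 36 = -18*(12 + (8 + 0)) - 36 = -18*(12 + 8) - 36 = -18*20 - 36 = -360 - 36 = -396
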